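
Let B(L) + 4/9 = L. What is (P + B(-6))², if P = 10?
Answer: 1024/81 ≈ 12.642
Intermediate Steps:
B(L) = -4/9 + L
(P + B(-6))² = (10 + (-4/9 - 6))² = (10 - 58/9)² = (32/9)² = 1024/81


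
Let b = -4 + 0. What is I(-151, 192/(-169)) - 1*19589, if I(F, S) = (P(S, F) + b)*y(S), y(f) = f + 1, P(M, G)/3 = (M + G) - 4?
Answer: -557645178/28561 ≈ -19525.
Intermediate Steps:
P(M, G) = -12 + 3*G + 3*M (P(M, G) = 3*((M + G) - 4) = 3*((G + M) - 4) = 3*(-4 + G + M) = -12 + 3*G + 3*M)
y(f) = 1 + f
b = -4
I(F, S) = (1 + S)*(-16 + 3*F + 3*S) (I(F, S) = ((-12 + 3*F + 3*S) - 4)*(1 + S) = (-16 + 3*F + 3*S)*(1 + S) = (1 + S)*(-16 + 3*F + 3*S))
I(-151, 192/(-169)) - 1*19589 = (1 + 192/(-169))*(-16 + 3*(-151) + 3*(192/(-169))) - 1*19589 = (1 + 192*(-1/169))*(-16 - 453 + 3*(192*(-1/169))) - 19589 = (1 - 192/169)*(-16 - 453 + 3*(-192/169)) - 19589 = -23*(-16 - 453 - 576/169)/169 - 19589 = -23/169*(-79837/169) - 19589 = 1836251/28561 - 19589 = -557645178/28561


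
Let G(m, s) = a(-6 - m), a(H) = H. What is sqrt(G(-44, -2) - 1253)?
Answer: 9*I*sqrt(15) ≈ 34.857*I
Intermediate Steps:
G(m, s) = -6 - m
sqrt(G(-44, -2) - 1253) = sqrt((-6 - 1*(-44)) - 1253) = sqrt((-6 + 44) - 1253) = sqrt(38 - 1253) = sqrt(-1215) = 9*I*sqrt(15)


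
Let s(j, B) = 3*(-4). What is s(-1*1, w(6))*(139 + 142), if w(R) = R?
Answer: -3372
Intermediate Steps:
s(j, B) = -12
s(-1*1, w(6))*(139 + 142) = -12*(139 + 142) = -12*281 = -3372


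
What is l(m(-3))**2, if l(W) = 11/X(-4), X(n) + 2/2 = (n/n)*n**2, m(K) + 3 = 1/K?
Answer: 121/225 ≈ 0.53778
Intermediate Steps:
m(K) = -3 + 1/K
X(n) = -1 + n**2 (X(n) = -1 + (n/n)*n**2 = -1 + 1*n**2 = -1 + n**2)
l(W) = 11/15 (l(W) = 11/(-1 + (-4)**2) = 11/(-1 + 16) = 11/15)
l(m(-3))**2 = (11/15)**2 = 121/225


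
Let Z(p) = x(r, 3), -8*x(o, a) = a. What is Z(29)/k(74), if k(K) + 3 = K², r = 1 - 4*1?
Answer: -3/43784 ≈ -6.8518e-5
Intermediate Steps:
r = -3 (r = 1 - 4 = -3)
x(o, a) = -a/8
Z(p) = -3/8 (Z(p) = -⅛*3 = -3/8)
k(K) = -3 + K²
Z(29)/k(74) = -3/(8*(-3 + 74²)) = -3/(8*(-3 + 5476)) = -3/8/5473 = -3/8*1/5473 = -3/43784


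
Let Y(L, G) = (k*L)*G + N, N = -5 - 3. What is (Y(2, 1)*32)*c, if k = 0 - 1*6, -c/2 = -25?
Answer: -32000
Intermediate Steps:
c = 50 (c = -2*(-25) = 50)
k = -6 (k = 0 - 6 = -6)
N = -8
Y(L, G) = -8 - 6*G*L (Y(L, G) = (-6*L)*G - 8 = -6*G*L - 8 = -8 - 6*G*L)
(Y(2, 1)*32)*c = ((-8 - 6*1*2)*32)*50 = ((-8 - 12)*32)*50 = -20*32*50 = -640*50 = -32000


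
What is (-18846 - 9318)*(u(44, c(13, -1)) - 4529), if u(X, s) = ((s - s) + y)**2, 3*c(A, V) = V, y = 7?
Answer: 126174720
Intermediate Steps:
c(A, V) = V/3
u(X, s) = 49 (u(X, s) = ((s - s) + 7)**2 = (0 + 7)**2 = 7**2 = 49)
(-18846 - 9318)*(u(44, c(13, -1)) - 4529) = (-18846 - 9318)*(49 - 4529) = -28164*(-4480) = 126174720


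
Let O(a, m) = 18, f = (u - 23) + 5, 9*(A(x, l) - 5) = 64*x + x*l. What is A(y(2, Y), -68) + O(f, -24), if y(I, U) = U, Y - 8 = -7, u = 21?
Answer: 203/9 ≈ 22.556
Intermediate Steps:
Y = 1 (Y = 8 - 7 = 1)
A(x, l) = 5 + 64*x/9 + l*x/9 (A(x, l) = 5 + (64*x + x*l)/9 = 5 + (64*x + l*x)/9 = 5 + (64*x/9 + l*x/9) = 5 + 64*x/9 + l*x/9)
f = 3 (f = (21 - 23) + 5 = -2 + 5 = 3)
A(y(2, Y), -68) + O(f, -24) = (5 + (64/9)*1 + (⅑)*(-68)*1) + 18 = (5 + 64/9 - 68/9) + 18 = 41/9 + 18 = 203/9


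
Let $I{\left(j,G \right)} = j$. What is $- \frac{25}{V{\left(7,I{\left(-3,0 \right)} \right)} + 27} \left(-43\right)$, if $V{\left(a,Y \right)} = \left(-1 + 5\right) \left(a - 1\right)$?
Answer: $\frac{1075}{51} \approx 21.078$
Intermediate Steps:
$V{\left(a,Y \right)} = -4 + 4 a$ ($V{\left(a,Y \right)} = 4 \left(-1 + a\right) = -4 + 4 a$)
$- \frac{25}{V{\left(7,I{\left(-3,0 \right)} \right)} + 27} \left(-43\right) = - \frac{25}{\left(-4 + 4 \cdot 7\right) + 27} \left(-43\right) = - \frac{25}{\left(-4 + 28\right) + 27} \left(-43\right) = - \frac{25}{24 + 27} \left(-43\right) = - \frac{25}{51} \left(-43\right) = \left(-25\right) \frac{1}{51} \left(-43\right) = \left(- \frac{25}{51}\right) \left(-43\right) = \frac{1075}{51}$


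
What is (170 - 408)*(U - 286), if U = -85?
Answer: 88298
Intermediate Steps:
(170 - 408)*(U - 286) = (170 - 408)*(-85 - 286) = -238*(-371) = 88298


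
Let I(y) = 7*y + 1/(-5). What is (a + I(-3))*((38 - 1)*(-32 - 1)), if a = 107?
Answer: -523809/5 ≈ -1.0476e+5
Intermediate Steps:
I(y) = -⅕ + 7*y (I(y) = 7*y - ⅕ = -⅕ + 7*y)
(a + I(-3))*((38 - 1)*(-32 - 1)) = (107 + (-⅕ + 7*(-3)))*((38 - 1)*(-32 - 1)) = (107 + (-⅕ - 21))*(37*(-33)) = (107 - 106/5)*(-1221) = (429/5)*(-1221) = -523809/5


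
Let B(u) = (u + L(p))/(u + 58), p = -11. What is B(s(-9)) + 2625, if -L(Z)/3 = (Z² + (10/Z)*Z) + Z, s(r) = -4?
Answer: 70693/27 ≈ 2618.3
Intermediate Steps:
L(Z) = -30 - 3*Z - 3*Z² (L(Z) = -3*((Z² + (10/Z)*Z) + Z) = -3*((Z² + 10) + Z) = -3*((10 + Z²) + Z) = -3*(10 + Z + Z²) = -30 - 3*Z - 3*Z²)
B(u) = (-360 + u)/(58 + u) (B(u) = (u + (-30 - 3*(-11) - 3*(-11)²))/(u + 58) = (u + (-30 + 33 - 3*121))/(58 + u) = (u + (-30 + 33 - 363))/(58 + u) = (u - 360)/(58 + u) = (-360 + u)/(58 + u))
B(s(-9)) + 2625 = (-360 - 4)/(58 - 4) + 2625 = -364/54 + 2625 = (1/54)*(-364) + 2625 = -182/27 + 2625 = 70693/27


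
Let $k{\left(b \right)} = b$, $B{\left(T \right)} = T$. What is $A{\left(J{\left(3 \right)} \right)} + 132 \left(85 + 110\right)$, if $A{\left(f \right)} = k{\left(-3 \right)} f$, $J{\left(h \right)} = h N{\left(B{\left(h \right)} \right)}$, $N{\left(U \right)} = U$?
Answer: $25713$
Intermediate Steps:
$J{\left(h \right)} = h^{2}$ ($J{\left(h \right)} = h h = h^{2}$)
$A{\left(f \right)} = - 3 f$
$A{\left(J{\left(3 \right)} \right)} + 132 \left(85 + 110\right) = - 3 \cdot 3^{2} + 132 \left(85 + 110\right) = \left(-3\right) 9 + 132 \cdot 195 = -27 + 25740 = 25713$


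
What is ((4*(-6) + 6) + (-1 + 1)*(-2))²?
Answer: 324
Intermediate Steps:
((4*(-6) + 6) + (-1 + 1)*(-2))² = ((-24 + 6) + 0*(-2))² = (-18 + 0)² = (-18)² = 324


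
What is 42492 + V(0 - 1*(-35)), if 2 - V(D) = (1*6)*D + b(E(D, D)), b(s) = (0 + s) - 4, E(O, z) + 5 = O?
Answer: 42258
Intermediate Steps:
E(O, z) = -5 + O
b(s) = -4 + s (b(s) = s - 4 = -4 + s)
V(D) = 11 - 7*D (V(D) = 2 - ((1*6)*D + (-4 + (-5 + D))) = 2 - (6*D + (-9 + D)) = 2 - (-9 + 7*D) = 2 + (9 - 7*D) = 11 - 7*D)
42492 + V(0 - 1*(-35)) = 42492 + (11 - 7*(0 - 1*(-35))) = 42492 + (11 - 7*(0 + 35)) = 42492 + (11 - 7*35) = 42492 + (11 - 245) = 42492 - 234 = 42258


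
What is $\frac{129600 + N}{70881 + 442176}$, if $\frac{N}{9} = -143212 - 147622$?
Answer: $- \frac{829302}{171019} \approx -4.8492$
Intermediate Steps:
$N = -2617506$ ($N = 9 \left(-143212 - 147622\right) = 9 \left(-290834\right) = -2617506$)
$\frac{129600 + N}{70881 + 442176} = \frac{129600 - 2617506}{70881 + 442176} = - \frac{2487906}{513057} = \left(-2487906\right) \frac{1}{513057} = - \frac{829302}{171019}$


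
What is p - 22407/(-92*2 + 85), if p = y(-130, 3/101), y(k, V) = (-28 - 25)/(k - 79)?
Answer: 142070/627 ≈ 226.59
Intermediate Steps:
y(k, V) = -53/(-79 + k)
p = 53/209 (p = -53/(-79 - 130) = -53/(-209) = -53*(-1/209) = 53/209 ≈ 0.25359)
p - 22407/(-92*2 + 85) = 53/209 - 22407/(-92*2 + 85) = 53/209 - 22407/(-184 + 85) = 53/209 - 22407/(-99) = 53/209 - 22407*(-1/99) = 53/209 + 679/3 = 142070/627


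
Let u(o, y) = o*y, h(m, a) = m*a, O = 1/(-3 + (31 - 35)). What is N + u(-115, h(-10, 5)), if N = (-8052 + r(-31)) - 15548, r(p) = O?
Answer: -124951/7 ≈ -17850.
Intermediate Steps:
O = -1/7 (O = 1/(-3 - 4) = 1/(-7) = -1/7 ≈ -0.14286)
r(p) = -1/7
h(m, a) = a*m
N = -165201/7 (N = (-8052 - 1/7) - 15548 = -56365/7 - 15548 = -165201/7 ≈ -23600.)
N + u(-115, h(-10, 5)) = -165201/7 - 575*(-10) = -165201/7 - 115*(-50) = -165201/7 + 5750 = -124951/7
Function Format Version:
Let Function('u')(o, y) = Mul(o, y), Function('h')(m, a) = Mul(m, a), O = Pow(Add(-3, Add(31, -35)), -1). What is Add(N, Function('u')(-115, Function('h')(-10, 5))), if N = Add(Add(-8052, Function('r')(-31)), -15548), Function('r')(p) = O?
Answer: Rational(-124951, 7) ≈ -17850.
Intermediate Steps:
O = Rational(-1, 7) (O = Pow(Add(-3, -4), -1) = Pow(-7, -1) = Rational(-1, 7) ≈ -0.14286)
Function('r')(p) = Rational(-1, 7)
Function('h')(m, a) = Mul(a, m)
N = Rational(-165201, 7) (N = Add(Add(-8052, Rational(-1, 7)), -15548) = Add(Rational(-56365, 7), -15548) = Rational(-165201, 7) ≈ -23600.)
Add(N, Function('u')(-115, Function('h')(-10, 5))) = Add(Rational(-165201, 7), Mul(-115, Mul(5, -10))) = Add(Rational(-165201, 7), Mul(-115, -50)) = Add(Rational(-165201, 7), 5750) = Rational(-124951, 7)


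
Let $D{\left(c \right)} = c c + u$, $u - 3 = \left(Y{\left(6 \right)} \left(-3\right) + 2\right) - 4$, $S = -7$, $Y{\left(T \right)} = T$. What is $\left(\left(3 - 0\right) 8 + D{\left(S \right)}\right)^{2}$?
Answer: $3136$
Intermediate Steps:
$u = -17$ ($u = 3 + \left(\left(6 \left(-3\right) + 2\right) - 4\right) = 3 + \left(\left(-18 + 2\right) - 4\right) = 3 - 20 = -17$)
$D{\left(c \right)} = -17 + c^{2}$ ($D{\left(c \right)} = c c - 17 = c^{2} - 17 = -17 + c^{2}$)
$\left(\left(3 - 0\right) 8 + D{\left(S \right)}\right)^{2} = \left(\left(3 - 0\right) 8 - \left(17 - \left(-7\right)^{2}\right)\right)^{2} = \left(\left(3 + 0\right) 8 + \left(-17 + 49\right)\right)^{2} = \left(3 \cdot 8 + 32\right)^{2} = \left(24 + 32\right)^{2} = 56^{2} = 3136$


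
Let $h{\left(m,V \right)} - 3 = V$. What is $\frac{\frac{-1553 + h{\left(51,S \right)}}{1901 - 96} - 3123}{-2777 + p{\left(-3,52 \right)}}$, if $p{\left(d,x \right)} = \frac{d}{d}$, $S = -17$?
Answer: $\frac{2819291}{2505340} \approx 1.1253$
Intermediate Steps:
$h{\left(m,V \right)} = 3 + V$
$p{\left(d,x \right)} = 1$
$\frac{\frac{-1553 + h{\left(51,S \right)}}{1901 - 96} - 3123}{-2777 + p{\left(-3,52 \right)}} = \frac{\frac{-1553 + \left(3 - 17\right)}{1901 - 96} - 3123}{-2777 + 1} = \frac{\frac{-1553 - 14}{1805} - 3123}{-2776} = \left(\left(-1567\right) \frac{1}{1805} - 3123\right) \left(- \frac{1}{2776}\right) = \left(- \frac{1567}{1805} - 3123\right) \left(- \frac{1}{2776}\right) = \left(- \frac{5638582}{1805}\right) \left(- \frac{1}{2776}\right) = \frac{2819291}{2505340}$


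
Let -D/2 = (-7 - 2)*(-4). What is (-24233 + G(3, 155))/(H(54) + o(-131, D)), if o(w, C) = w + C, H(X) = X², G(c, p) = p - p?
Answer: -24233/2713 ≈ -8.9322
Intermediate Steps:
G(c, p) = 0
D = -72 (D = -2*(-7 - 2)*(-4) = -(-18)*(-4) = -2*36 = -72)
o(w, C) = C + w
(-24233 + G(3, 155))/(H(54) + o(-131, D)) = (-24233 + 0)/(54² + (-72 - 131)) = -24233/(2916 - 203) = -24233/2713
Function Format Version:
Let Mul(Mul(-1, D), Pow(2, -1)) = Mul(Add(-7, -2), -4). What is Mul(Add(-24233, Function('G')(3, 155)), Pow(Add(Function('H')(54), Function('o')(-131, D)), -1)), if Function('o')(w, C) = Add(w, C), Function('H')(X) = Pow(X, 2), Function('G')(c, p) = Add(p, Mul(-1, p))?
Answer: Rational(-24233, 2713) ≈ -8.9322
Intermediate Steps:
Function('G')(c, p) = 0
D = -72 (D = Mul(-2, Mul(Add(-7, -2), -4)) = Mul(-2, Mul(-9, -4)) = Mul(-2, 36) = -72)
Function('o')(w, C) = Add(C, w)
Mul(Add(-24233, Function('G')(3, 155)), Pow(Add(Function('H')(54), Function('o')(-131, D)), -1)) = Mul(Add(-24233, 0), Pow(Add(Pow(54, 2), Add(-72, -131)), -1)) = Mul(-24233, Pow(Add(2916, -203), -1)) = Mul(-24233, Pow(2713, -1)) = Mul(-24233, Rational(1, 2713)) = Rational(-24233, 2713)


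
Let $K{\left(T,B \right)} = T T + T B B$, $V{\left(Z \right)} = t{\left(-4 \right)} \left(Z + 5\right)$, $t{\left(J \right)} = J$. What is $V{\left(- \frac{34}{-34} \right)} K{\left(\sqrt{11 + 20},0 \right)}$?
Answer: $-744$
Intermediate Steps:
$V{\left(Z \right)} = -20 - 4 Z$ ($V{\left(Z \right)} = - 4 \left(Z + 5\right) = - 4 \left(5 + Z\right) = -20 - 4 Z$)
$K{\left(T,B \right)} = T^{2} + T B^{2}$ ($K{\left(T,B \right)} = T^{2} + B T B = T^{2} + T B^{2}$)
$V{\left(- \frac{34}{-34} \right)} K{\left(\sqrt{11 + 20},0 \right)} = \left(-20 - 4 \left(- \frac{34}{-34}\right)\right) \sqrt{11 + 20} \left(\sqrt{11 + 20} + 0^{2}\right) = \left(-20 - 4 \left(\left(-34\right) \left(- \frac{1}{34}\right)\right)\right) \sqrt{31} \left(\sqrt{31} + 0\right) = \left(-20 - 4\right) \sqrt{31} \sqrt{31} = \left(-20 - 4\right) 31 = \left(-24\right) 31 = -744$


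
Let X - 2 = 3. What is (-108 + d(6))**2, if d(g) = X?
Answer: 10609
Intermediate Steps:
X = 5 (X = 2 + 3 = 5)
d(g) = 5
(-108 + d(6))**2 = (-108 + 5)**2 = (-103)**2 = 10609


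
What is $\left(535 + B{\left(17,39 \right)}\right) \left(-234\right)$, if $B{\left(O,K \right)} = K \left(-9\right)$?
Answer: $-43056$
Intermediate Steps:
$B{\left(O,K \right)} = - 9 K$
$\left(535 + B{\left(17,39 \right)}\right) \left(-234\right) = \left(535 - 351\right) \left(-234\right) = 184 \left(-234\right) = -43056$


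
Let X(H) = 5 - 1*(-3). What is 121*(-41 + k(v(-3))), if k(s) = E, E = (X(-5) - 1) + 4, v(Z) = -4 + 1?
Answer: -3630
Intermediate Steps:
X(H) = 8 (X(H) = 5 + 3 = 8)
v(Z) = -3
E = 11 (E = (8 - 1) + 4 = 7 + 4 = 11)
k(s) = 11
121*(-41 + k(v(-3))) = 121*(-41 + 11) = 121*(-30) = -3630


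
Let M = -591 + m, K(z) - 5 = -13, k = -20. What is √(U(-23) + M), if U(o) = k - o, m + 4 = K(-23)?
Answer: 10*I*√6 ≈ 24.495*I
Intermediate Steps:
K(z) = -8 (K(z) = 5 - 13 = -8)
m = -12 (m = -4 - 8 = -12)
U(o) = -20 - o
M = -603 (M = -591 - 12 = -603)
√(U(-23) + M) = √((-20 - 1*(-23)) - 603) = √((-20 + 23) - 603) = √(3 - 603) = √(-600) = 10*I*√6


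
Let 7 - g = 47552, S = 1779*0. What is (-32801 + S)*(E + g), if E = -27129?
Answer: 2449381874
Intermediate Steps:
S = 0
g = -47545 (g = 7 - 1*47552 = 7 - 47552 = -47545)
(-32801 + S)*(E + g) = (-32801 + 0)*(-27129 - 47545) = -32801*(-74674) = 2449381874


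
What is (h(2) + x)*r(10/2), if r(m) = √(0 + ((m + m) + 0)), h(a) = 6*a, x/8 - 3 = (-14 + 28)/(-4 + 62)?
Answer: 1100*√10/29 ≈ 119.95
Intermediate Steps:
x = 752/29 (x = 24 + 8*((-14 + 28)/(-4 + 62)) = 24 + 8*(14/58) = 24 + 8*(14*(1/58)) = 24 + 8*(7/29) = 24 + 56/29 = 752/29 ≈ 25.931)
r(m) = √2*√m (r(m) = √(0 + (2*m + 0)) = √(0 + 2*m) = √(2*m) = √2*√m)
(h(2) + x)*r(10/2) = (6*2 + 752/29)*(√2*√(10/2)) = (12 + 752/29)*(√2*√(10*(½))) = 1100*(√2*√5)/29 = 1100*√10/29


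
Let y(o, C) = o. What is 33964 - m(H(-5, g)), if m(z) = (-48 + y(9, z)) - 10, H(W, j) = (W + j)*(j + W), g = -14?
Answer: 34013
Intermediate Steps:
H(W, j) = (W + j)² (H(W, j) = (W + j)*(W + j) = (W + j)²)
m(z) = -49 (m(z) = (-48 + 9) - 10 = -39 - 10 = -49)
33964 - m(H(-5, g)) = 33964 - 1*(-49) = 33964 + 49 = 34013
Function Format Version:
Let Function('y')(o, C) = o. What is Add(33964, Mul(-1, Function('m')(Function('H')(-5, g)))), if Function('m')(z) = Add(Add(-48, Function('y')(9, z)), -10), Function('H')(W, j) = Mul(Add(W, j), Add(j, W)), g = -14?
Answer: 34013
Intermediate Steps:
Function('H')(W, j) = Pow(Add(W, j), 2) (Function('H')(W, j) = Mul(Add(W, j), Add(W, j)) = Pow(Add(W, j), 2))
Function('m')(z) = -49 (Function('m')(z) = Add(Add(-48, 9), -10) = Add(-39, -10) = -49)
Add(33964, Mul(-1, Function('m')(Function('H')(-5, g)))) = Add(33964, Mul(-1, -49)) = Add(33964, 49) = 34013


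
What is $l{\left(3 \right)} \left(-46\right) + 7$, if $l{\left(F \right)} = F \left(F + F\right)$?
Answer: $-821$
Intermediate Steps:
$l{\left(F \right)} = 2 F^{2}$ ($l{\left(F \right)} = F 2 F = 2 F^{2}$)
$l{\left(3 \right)} \left(-46\right) + 7 = 2 \cdot 3^{2} \left(-46\right) + 7 = 2 \cdot 9 \left(-46\right) + 7 = 18 \left(-46\right) + 7 = -828 + 7 = -821$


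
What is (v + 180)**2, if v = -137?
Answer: 1849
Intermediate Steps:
(v + 180)**2 = (-137 + 180)**2 = 43**2 = 1849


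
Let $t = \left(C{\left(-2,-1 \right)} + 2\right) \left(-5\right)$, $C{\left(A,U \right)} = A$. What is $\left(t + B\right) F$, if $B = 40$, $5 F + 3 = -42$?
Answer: $-360$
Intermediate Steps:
$F = -9$ ($F = - \frac{3}{5} + \frac{1}{5} \left(-42\right) = - \frac{3}{5} - \frac{42}{5} = -9$)
$t = 0$ ($t = \left(-2 + 2\right) \left(-5\right) = 0 \left(-5\right) = 0$)
$\left(t + B\right) F = \left(0 + 40\right) \left(-9\right) = 40 \left(-9\right) = -360$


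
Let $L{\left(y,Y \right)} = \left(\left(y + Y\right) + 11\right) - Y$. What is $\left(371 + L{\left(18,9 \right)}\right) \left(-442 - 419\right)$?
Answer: $-344400$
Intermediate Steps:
$L{\left(y,Y \right)} = 11 + y$ ($L{\left(y,Y \right)} = \left(\left(Y + y\right) + 11\right) - Y = \left(11 + Y + y\right) - Y = 11 + y$)
$\left(371 + L{\left(18,9 \right)}\right) \left(-442 - 419\right) = \left(371 + \left(11 + 18\right)\right) \left(-442 - 419\right) = \left(371 + 29\right) \left(-861\right) = 400 \left(-861\right) = -344400$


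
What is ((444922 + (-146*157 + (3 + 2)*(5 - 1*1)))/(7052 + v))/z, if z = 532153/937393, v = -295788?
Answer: -98899648465/38412932152 ≈ -2.5746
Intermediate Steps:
z = 532153/937393 (z = 532153*(1/937393) = 532153/937393 ≈ 0.56769)
((444922 + (-146*157 + (3 + 2)*(5 - 1*1)))/(7052 + v))/z = ((444922 + (-146*157 + (3 + 2)*(5 - 1*1)))/(7052 - 295788))/(532153/937393) = ((444922 + (-22922 + 5*(5 - 1)))/(-288736))*(937393/532153) = ((444922 + (-22922 + 5*4))*(-1/288736))*(937393/532153) = ((444922 + (-22922 + 20))*(-1/288736))*(937393/532153) = ((444922 - 22902)*(-1/288736))*(937393/532153) = (422020*(-1/288736))*(937393/532153) = -105505/72184*937393/532153 = -98899648465/38412932152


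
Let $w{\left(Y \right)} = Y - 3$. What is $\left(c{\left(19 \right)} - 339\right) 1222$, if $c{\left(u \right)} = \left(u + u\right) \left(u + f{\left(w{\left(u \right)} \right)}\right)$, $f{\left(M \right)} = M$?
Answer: $1211002$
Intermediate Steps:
$w{\left(Y \right)} = -3 + Y$
$c{\left(u \right)} = 2 u \left(-3 + 2 u\right)$ ($c{\left(u \right)} = \left(u + u\right) \left(u + \left(-3 + u\right)\right) = 2 u \left(-3 + 2 u\right)$)
$\left(c{\left(19 \right)} - 339\right) 1222 = \left(2 \cdot 19 \left(-3 + 2 \cdot 19\right) - 339\right) 1222 = \left(2 \cdot 19 \left(-3 + 38\right) - 339\right) 1222 = \left(2 \cdot 19 \cdot 35 - 339\right) 1222 = \left(1330 - 339\right) 1222 = 991 \cdot 1222 = 1211002$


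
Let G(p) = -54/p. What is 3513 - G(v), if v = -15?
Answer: 17547/5 ≈ 3509.4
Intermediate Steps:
3513 - G(v) = 3513 - (-54)/(-15) = 3513 - (-54)*(-1)/15 = 3513 - 1*18/5 = 3513 - 18/5 = 17547/5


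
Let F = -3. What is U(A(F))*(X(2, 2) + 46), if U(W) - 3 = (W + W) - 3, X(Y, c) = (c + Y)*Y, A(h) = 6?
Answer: 648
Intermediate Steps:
X(Y, c) = Y*(Y + c) (X(Y, c) = (Y + c)*Y = Y*(Y + c))
U(W) = 2*W (U(W) = 3 + ((W + W) - 3) = 3 + (2*W - 3) = 3 + (-3 + 2*W) = 2*W)
U(A(F))*(X(2, 2) + 46) = (2*6)*(2*(2 + 2) + 46) = 12*(2*4 + 46) = 12*(8 + 46) = 12*54 = 648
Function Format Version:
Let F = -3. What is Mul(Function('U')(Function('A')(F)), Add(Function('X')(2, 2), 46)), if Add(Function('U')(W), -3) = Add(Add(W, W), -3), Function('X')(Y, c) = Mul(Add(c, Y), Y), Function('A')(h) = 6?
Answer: 648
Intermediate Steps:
Function('X')(Y, c) = Mul(Y, Add(Y, c)) (Function('X')(Y, c) = Mul(Add(Y, c), Y) = Mul(Y, Add(Y, c)))
Function('U')(W) = Mul(2, W) (Function('U')(W) = Add(3, Add(Add(W, W), -3)) = Add(3, Add(Mul(2, W), -3)) = Add(3, Add(-3, Mul(2, W))) = Mul(2, W))
Mul(Function('U')(Function('A')(F)), Add(Function('X')(2, 2), 46)) = Mul(Mul(2, 6), Add(Mul(2, Add(2, 2)), 46)) = Mul(12, Add(Mul(2, 4), 46)) = Mul(12, Add(8, 46)) = Mul(12, 54) = 648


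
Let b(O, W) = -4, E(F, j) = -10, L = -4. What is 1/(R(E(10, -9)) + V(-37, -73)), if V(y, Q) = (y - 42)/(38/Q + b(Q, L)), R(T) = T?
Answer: 330/2467 ≈ 0.13377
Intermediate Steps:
V(y, Q) = (-42 + y)/(-4 + 38/Q) (V(y, Q) = (y - 42)/(38/Q - 4) = (-42 + y)/(-4 + 38/Q))
1/(R(E(10, -9)) + V(-37, -73)) = 1/(-10 + (1/2)*(-73)*(-42 - 37)/(19 - 2*(-73))) = 1/(-10 + (1/2)*(-73)*(-79)/(19 + 146)) = 1/(-10 + (1/2)*(-73)*(-79)/165) = 1/(-10 + (1/2)*(-73)*(1/165)*(-79)) = 1/(-10 + 5767/330) = 1/(2467/330) = 330/2467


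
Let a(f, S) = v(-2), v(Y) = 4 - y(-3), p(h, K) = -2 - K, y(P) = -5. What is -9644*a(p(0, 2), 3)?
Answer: -86796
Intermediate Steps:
v(Y) = 9 (v(Y) = 4 - 1*(-5) = 4 + 5 = 9)
a(f, S) = 9
-9644*a(p(0, 2), 3) = -9644*9 = -86796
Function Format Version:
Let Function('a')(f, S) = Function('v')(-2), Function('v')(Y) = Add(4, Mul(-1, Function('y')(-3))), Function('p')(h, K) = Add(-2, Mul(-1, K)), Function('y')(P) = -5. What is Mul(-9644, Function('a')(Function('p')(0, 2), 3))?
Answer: -86796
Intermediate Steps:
Function('v')(Y) = 9 (Function('v')(Y) = Add(4, Mul(-1, -5)) = Add(4, 5) = 9)
Function('a')(f, S) = 9
Mul(-9644, Function('a')(Function('p')(0, 2), 3)) = Mul(-9644, 9) = -86796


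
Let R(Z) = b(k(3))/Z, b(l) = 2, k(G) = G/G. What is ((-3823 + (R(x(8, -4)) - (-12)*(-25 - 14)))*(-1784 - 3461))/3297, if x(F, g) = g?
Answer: 15005945/2198 ≈ 6827.1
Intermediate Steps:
k(G) = 1
R(Z) = 2/Z
((-3823 + (R(x(8, -4)) - (-12)*(-25 - 14)))*(-1784 - 3461))/3297 = ((-3823 + (2/(-4) - (-12)*(-25 - 14)))*(-1784 - 3461))/3297 = ((-3823 + (2*(-¼) - (-12)*(-39)))*(-5245))*(1/3297) = ((-3823 + (-½ - 1*468))*(-5245))*(1/3297) = ((-3823 + (-½ - 468))*(-5245))*(1/3297) = ((-3823 - 937/2)*(-5245))*(1/3297) = -8583/2*(-5245)*(1/3297) = (45017835/2)*(1/3297) = 15005945/2198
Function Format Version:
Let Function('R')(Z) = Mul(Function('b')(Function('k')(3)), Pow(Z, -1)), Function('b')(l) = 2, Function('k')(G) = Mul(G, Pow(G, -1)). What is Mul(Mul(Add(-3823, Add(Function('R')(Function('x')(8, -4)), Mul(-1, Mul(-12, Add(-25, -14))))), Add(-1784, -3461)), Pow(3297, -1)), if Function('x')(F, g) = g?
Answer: Rational(15005945, 2198) ≈ 6827.1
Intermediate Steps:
Function('k')(G) = 1
Function('R')(Z) = Mul(2, Pow(Z, -1))
Mul(Mul(Add(-3823, Add(Function('R')(Function('x')(8, -4)), Mul(-1, Mul(-12, Add(-25, -14))))), Add(-1784, -3461)), Pow(3297, -1)) = Mul(Mul(Add(-3823, Add(Mul(2, Pow(-4, -1)), Mul(-1, Mul(-12, Add(-25, -14))))), Add(-1784, -3461)), Pow(3297, -1)) = Mul(Mul(Add(-3823, Add(Mul(2, Rational(-1, 4)), Mul(-1, Mul(-12, -39)))), -5245), Rational(1, 3297)) = Mul(Mul(Add(-3823, Add(Rational(-1, 2), Mul(-1, 468))), -5245), Rational(1, 3297)) = Mul(Mul(Add(-3823, Add(Rational(-1, 2), -468)), -5245), Rational(1, 3297)) = Mul(Mul(Add(-3823, Rational(-937, 2)), -5245), Rational(1, 3297)) = Mul(Mul(Rational(-8583, 2), -5245), Rational(1, 3297)) = Mul(Rational(45017835, 2), Rational(1, 3297)) = Rational(15005945, 2198)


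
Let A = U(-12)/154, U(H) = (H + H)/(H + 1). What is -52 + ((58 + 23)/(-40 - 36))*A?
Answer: -837079/16093 ≈ -52.015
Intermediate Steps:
U(H) = 2*H/(1 + H) (U(H) = (2*H)/(1 + H) = 2*H/(1 + H))
A = 12/847 (A = (2*(-12)/(1 - 12))/154 = (2*(-12)/(-11))*(1/154) = (2*(-12)*(-1/11))*(1/154) = (24/11)*(1/154) = 12/847 ≈ 0.014168)
-52 + ((58 + 23)/(-40 - 36))*A = -52 + ((58 + 23)/(-40 - 36))*(12/847) = -52 + (81/(-76))*(12/847) = -52 + (81*(-1/76))*(12/847) = -52 - 81/76*12/847 = -52 - 243/16093 = -837079/16093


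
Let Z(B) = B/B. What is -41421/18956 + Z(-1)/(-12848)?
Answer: -133048991/60886672 ≈ -2.1852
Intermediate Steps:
Z(B) = 1
-41421/18956 + Z(-1)/(-12848) = -41421/18956 + 1/(-12848) = -41421*1/18956 + 1*(-1/12848) = -41421/18956 - 1/12848 = -133048991/60886672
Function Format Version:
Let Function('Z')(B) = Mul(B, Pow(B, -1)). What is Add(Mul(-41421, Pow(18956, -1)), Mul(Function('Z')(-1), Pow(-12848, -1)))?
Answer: Rational(-133048991, 60886672) ≈ -2.1852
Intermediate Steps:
Function('Z')(B) = 1
Add(Mul(-41421, Pow(18956, -1)), Mul(Function('Z')(-1), Pow(-12848, -1))) = Add(Mul(-41421, Pow(18956, -1)), Mul(1, Pow(-12848, -1))) = Add(Mul(-41421, Rational(1, 18956)), Mul(1, Rational(-1, 12848))) = Add(Rational(-41421, 18956), Rational(-1, 12848)) = Rational(-133048991, 60886672)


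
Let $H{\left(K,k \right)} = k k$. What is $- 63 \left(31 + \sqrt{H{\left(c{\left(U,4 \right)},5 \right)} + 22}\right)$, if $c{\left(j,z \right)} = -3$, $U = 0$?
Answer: $-1953 - 63 \sqrt{47} \approx -2384.9$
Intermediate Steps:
$H{\left(K,k \right)} = k^{2}$
$- 63 \left(31 + \sqrt{H{\left(c{\left(U,4 \right)},5 \right)} + 22}\right) = - 63 \left(31 + \sqrt{5^{2} + 22}\right) = - 63 \left(31 + \sqrt{25 + 22}\right) = - 63 \left(31 + \sqrt{47}\right) = -1953 - 63 \sqrt{47}$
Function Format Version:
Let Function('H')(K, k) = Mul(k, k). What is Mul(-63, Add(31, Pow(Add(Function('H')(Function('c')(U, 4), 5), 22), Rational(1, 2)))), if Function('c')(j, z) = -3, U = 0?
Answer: Add(-1953, Mul(-63, Pow(47, Rational(1, 2)))) ≈ -2384.9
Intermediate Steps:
Function('H')(K, k) = Pow(k, 2)
Mul(-63, Add(31, Pow(Add(Function('H')(Function('c')(U, 4), 5), 22), Rational(1, 2)))) = Mul(-63, Add(31, Pow(Add(Pow(5, 2), 22), Rational(1, 2)))) = Mul(-63, Add(31, Pow(Add(25, 22), Rational(1, 2)))) = Mul(-63, Add(31, Pow(47, Rational(1, 2)))) = Add(-1953, Mul(-63, Pow(47, Rational(1, 2))))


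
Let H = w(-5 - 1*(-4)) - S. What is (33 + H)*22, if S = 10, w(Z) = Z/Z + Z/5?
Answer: 2618/5 ≈ 523.60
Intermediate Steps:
w(Z) = 1 + Z/5 (w(Z) = 1 + Z*(⅕) = 1 + Z/5)
H = -46/5 (H = (1 + (-5 - 1*(-4))/5) - 1*10 = (1 + (-5 + 4)/5) - 10 = (1 + (⅕)*(-1)) - 10 = (1 - ⅕) - 10 = ⅘ - 10 = -46/5 ≈ -9.2000)
(33 + H)*22 = (33 - 46/5)*22 = (119/5)*22 = 2618/5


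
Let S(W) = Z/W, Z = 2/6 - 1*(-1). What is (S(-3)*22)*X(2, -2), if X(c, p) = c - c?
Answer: 0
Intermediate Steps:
X(c, p) = 0
Z = 4/3 (Z = 2*(1/6) + 1 = 1/3 + 1 = 4/3 ≈ 1.3333)
S(W) = 4/(3*W)
(S(-3)*22)*X(2, -2) = (((4/3)/(-3))*22)*0 = (((4/3)*(-1/3))*22)*0 = -4/9*22*0 = -88/9*0 = 0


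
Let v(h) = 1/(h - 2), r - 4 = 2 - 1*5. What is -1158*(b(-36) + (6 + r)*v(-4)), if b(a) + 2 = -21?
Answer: 27985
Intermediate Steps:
b(a) = -23 (b(a) = -2 - 21 = -23)
r = 1 (r = 4 + (2 - 1*5) = 4 + (2 - 5) = 4 - 3 = 1)
v(h) = 1/(-2 + h)
-1158*(b(-36) + (6 + r)*v(-4)) = -1158*(-23 + (6 + 1)/(-2 - 4)) = -1158*(-23 + 7/(-6)) = -1158*(-23 + 7*(-1/6)) = -1158*(-23 - 7/6) = -1158*(-145/6) = 27985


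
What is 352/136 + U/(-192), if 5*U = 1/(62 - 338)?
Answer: 11658257/4504320 ≈ 2.5882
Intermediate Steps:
U = -1/1380 (U = 1/(5*(62 - 338)) = (1/5)/(-276) = (1/5)*(-1/276) = -1/1380 ≈ -0.00072464)
352/136 + U/(-192) = 352/136 - 1/1380/(-192) = 352*(1/136) - 1/1380*(-1/192) = 44/17 + 1/264960 = 11658257/4504320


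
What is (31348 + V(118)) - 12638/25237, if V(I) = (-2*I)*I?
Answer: 88316862/25237 ≈ 3499.5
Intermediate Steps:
V(I) = -2*I**2
(31348 + V(118)) - 12638/25237 = (31348 - 2*118**2) - 12638/25237 = (31348 - 2*13924) - 12638*1/25237 = (31348 - 27848) - 12638/25237 = 3500 - 12638/25237 = 88316862/25237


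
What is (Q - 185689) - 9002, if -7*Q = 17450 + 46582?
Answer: -1426869/7 ≈ -2.0384e+5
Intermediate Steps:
Q = -64032/7 (Q = -(17450 + 46582)/7 = -⅐*64032 = -64032/7 ≈ -9147.4)
(Q - 185689) - 9002 = (-64032/7 - 185689) - 9002 = -1363855/7 - 9002 = -1426869/7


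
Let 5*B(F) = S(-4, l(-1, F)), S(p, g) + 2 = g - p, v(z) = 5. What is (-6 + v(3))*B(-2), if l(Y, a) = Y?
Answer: -⅕ ≈ -0.20000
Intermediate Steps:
S(p, g) = -2 + g - p (S(p, g) = -2 + (g - p) = -2 + g - p)
B(F) = ⅕ (B(F) = (-2 - 1 - 1*(-4))/5 = (-2 - 1 + 4)/5 = (⅕)*1 = ⅕)
(-6 + v(3))*B(-2) = (-6 + 5)*(⅕) = -1*⅕ = -⅕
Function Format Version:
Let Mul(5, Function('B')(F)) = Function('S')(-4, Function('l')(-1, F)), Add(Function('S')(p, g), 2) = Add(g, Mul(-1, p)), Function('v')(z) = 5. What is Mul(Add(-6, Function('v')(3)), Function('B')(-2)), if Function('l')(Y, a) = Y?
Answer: Rational(-1, 5) ≈ -0.20000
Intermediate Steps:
Function('S')(p, g) = Add(-2, g, Mul(-1, p)) (Function('S')(p, g) = Add(-2, Add(g, Mul(-1, p))) = Add(-2, g, Mul(-1, p)))
Function('B')(F) = Rational(1, 5) (Function('B')(F) = Mul(Rational(1, 5), Add(-2, -1, Mul(-1, -4))) = Mul(Rational(1, 5), Add(-2, -1, 4)) = Mul(Rational(1, 5), 1) = Rational(1, 5))
Mul(Add(-6, Function('v')(3)), Function('B')(-2)) = Mul(Add(-6, 5), Rational(1, 5)) = Mul(-1, Rational(1, 5)) = Rational(-1, 5)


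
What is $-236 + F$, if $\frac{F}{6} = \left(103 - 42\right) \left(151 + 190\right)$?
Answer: $124570$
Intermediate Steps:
$F = 124806$ ($F = 6 \left(103 - 42\right) \left(151 + 190\right) = 6 \cdot 61 \cdot 341 = 6 \cdot 20801 = 124806$)
$-236 + F = -236 + 124806 = 124570$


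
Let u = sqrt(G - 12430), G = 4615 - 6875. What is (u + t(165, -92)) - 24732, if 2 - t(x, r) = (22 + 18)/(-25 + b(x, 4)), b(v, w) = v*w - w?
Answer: -15604670/631 + I*sqrt(14690) ≈ -24730.0 + 121.2*I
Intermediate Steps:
G = -2260
b(v, w) = -w + v*w
t(x, r) = 2 - 40/(-29 + 4*x) (t(x, r) = 2 - (22 + 18)/(-25 + 4*(-1 + x)) = 2 - 40/(-25 + (-4 + 4*x)) = 2 - 40/(-29 + 4*x))
u = I*sqrt(14690) (u = sqrt(-2260 - 12430) = sqrt(-14690) = I*sqrt(14690) ≈ 121.2*I)
(u + t(165, -92)) - 24732 = (I*sqrt(14690) + 2*(-49 + 4*165)/(-29 + 4*165)) - 24732 = (I*sqrt(14690) + 2*(-49 + 660)/(-29 + 660)) - 24732 = (I*sqrt(14690) + 2*611/631) - 24732 = (I*sqrt(14690) + 2*(1/631)*611) - 24732 = (I*sqrt(14690) + 1222/631) - 24732 = (1222/631 + I*sqrt(14690)) - 24732 = -15604670/631 + I*sqrt(14690)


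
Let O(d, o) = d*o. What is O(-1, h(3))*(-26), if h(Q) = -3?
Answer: -78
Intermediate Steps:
O(-1, h(3))*(-26) = -1*(-3)*(-26) = 3*(-26) = -78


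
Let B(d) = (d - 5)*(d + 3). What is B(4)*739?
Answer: -5173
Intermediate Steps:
B(d) = (-5 + d)*(3 + d)
B(4)*739 = (-15 + 4² - 2*4)*739 = (-15 + 16 - 8)*739 = -7*739 = -5173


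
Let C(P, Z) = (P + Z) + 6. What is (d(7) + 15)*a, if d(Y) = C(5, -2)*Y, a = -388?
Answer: -30264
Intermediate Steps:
C(P, Z) = 6 + P + Z
d(Y) = 9*Y (d(Y) = (6 + 5 - 2)*Y = 9*Y)
(d(7) + 15)*a = (9*7 + 15)*(-388) = (63 + 15)*(-388) = 78*(-388) = -30264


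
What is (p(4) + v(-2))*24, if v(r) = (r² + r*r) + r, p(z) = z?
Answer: 240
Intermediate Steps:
v(r) = r + 2*r² (v(r) = (r² + r²) + r = 2*r² + r = r + 2*r²)
(p(4) + v(-2))*24 = (4 - 2*(1 + 2*(-2)))*24 = (4 - 2*(1 - 4))*24 = (4 - 2*(-3))*24 = (4 + 6)*24 = 10*24 = 240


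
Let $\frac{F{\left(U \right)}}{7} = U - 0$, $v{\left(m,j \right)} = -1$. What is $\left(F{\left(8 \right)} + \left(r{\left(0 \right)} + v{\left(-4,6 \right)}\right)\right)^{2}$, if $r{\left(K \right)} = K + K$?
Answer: $3025$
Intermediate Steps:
$r{\left(K \right)} = 2 K$
$F{\left(U \right)} = 7 U$ ($F{\left(U \right)} = 7 \left(U - 0\right) = 7 \left(U + 0\right) = 7 U$)
$\left(F{\left(8 \right)} + \left(r{\left(0 \right)} + v{\left(-4,6 \right)}\right)\right)^{2} = \left(7 \cdot 8 + \left(2 \cdot 0 - 1\right)\right)^{2} = \left(56 + \left(0 - 1\right)\right)^{2} = \left(56 - 1\right)^{2} = 55^{2} = 3025$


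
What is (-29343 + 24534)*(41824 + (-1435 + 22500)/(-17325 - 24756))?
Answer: -2821239410437/14027 ≈ -2.0113e+8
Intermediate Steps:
(-29343 + 24534)*(41824 + (-1435 + 22500)/(-17325 - 24756)) = -4809*(41824 + 21065/(-42081)) = -4809*(41824 + 21065*(-1/42081)) = -4809*(41824 - 21065/42081) = -4809*1759974679/42081 = -2821239410437/14027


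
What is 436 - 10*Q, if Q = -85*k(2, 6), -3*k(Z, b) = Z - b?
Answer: 4708/3 ≈ 1569.3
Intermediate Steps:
k(Z, b) = -Z/3 + b/3 (k(Z, b) = -(Z - b)/3 = -Z/3 + b/3)
Q = -340/3 (Q = -85*(-⅓*2 + (⅓)*6) = -85*(-⅔ + 2) = -85*4/3 = -340/3 ≈ -113.33)
436 - 10*Q = 436 - 10*(-340/3) = 436 + 3400/3 = 4708/3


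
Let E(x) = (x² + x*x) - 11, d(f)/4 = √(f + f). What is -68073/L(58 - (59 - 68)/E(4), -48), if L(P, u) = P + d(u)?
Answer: -194892999/242545 + 53369232*I*√6/242545 ≈ -803.53 + 538.98*I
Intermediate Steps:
d(f) = 4*√2*√f (d(f) = 4*√(f + f) = 4*√(2*f) = 4*(√2*√f) = 4*√2*√f)
E(x) = -11 + 2*x² (E(x) = (x² + x²) - 11 = 2*x² - 11 = -11 + 2*x²)
L(P, u) = P + 4*√2*√u
-68073/L(58 - (59 - 68)/E(4), -48) = -68073/((58 - (59 - 68)/(-11 + 2*4²)) + 4*√2*√(-48)) = -68073/((58 - (-9)/(-11 + 2*16)) + 4*√2*(4*I*√3)) = -68073/((58 - (-9)/(-11 + 32)) + 16*I*√6) = -68073/((58 - (-9)/21) + 16*I*√6) = -68073/((58 - 1*(-3/7)) + 16*I*√6) = -68073/((58 + 3/7) + 16*I*√6) = -68073/(409/7 + 16*I*√6)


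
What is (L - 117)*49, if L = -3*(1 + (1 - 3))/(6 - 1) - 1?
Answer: -28763/5 ≈ -5752.6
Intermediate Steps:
L = -2/5 (L = -3*(1 - 2)/5 - 1 = -(-3)/5 - 1 = -3*(-1/5) - 1 = 3/5 - 1 = -2/5 ≈ -0.40000)
(L - 117)*49 = (-2/5 - 117)*49 = -587/5*49 = -28763/5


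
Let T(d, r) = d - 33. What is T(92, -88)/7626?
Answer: 59/7626 ≈ 0.0077367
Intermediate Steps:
T(d, r) = -33 + d
T(92, -88)/7626 = (-33 + 92)/7626 = 59*(1/7626) = 59/7626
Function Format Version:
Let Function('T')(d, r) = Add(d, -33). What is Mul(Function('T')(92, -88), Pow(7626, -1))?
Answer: Rational(59, 7626) ≈ 0.0077367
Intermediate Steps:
Function('T')(d, r) = Add(-33, d)
Mul(Function('T')(92, -88), Pow(7626, -1)) = Mul(Add(-33, 92), Pow(7626, -1)) = Mul(59, Rational(1, 7626)) = Rational(59, 7626)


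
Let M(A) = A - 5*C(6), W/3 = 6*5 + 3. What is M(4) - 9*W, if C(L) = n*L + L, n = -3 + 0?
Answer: -827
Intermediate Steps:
W = 99 (W = 3*(6*5 + 3) = 3*(30 + 3) = 3*33 = 99)
n = -3
C(L) = -2*L (C(L) = -3*L + L = -2*L)
M(A) = 60 + A (M(A) = A - (-10)*6 = A - 5*(-12) = A + 60 = 60 + A)
M(4) - 9*W = (60 + 4) - 9*99 = 64 - 891 = -827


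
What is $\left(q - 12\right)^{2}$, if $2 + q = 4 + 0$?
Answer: $100$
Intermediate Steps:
$q = 2$ ($q = -2 + \left(4 + 0\right) = -2 + 4 = 2$)
$\left(q - 12\right)^{2} = \left(2 - 12\right)^{2} = \left(-10\right)^{2} = 100$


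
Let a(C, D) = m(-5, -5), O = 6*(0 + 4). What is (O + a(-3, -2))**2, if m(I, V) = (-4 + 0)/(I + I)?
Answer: 14884/25 ≈ 595.36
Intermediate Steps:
O = 24 (O = 6*4 = 24)
m(I, V) = -2/I (m(I, V) = -4*1/(2*I) = -2/I)
a(C, D) = 2/5 (a(C, D) = -2/(-5) = -2*(-1/5) = 2/5)
(O + a(-3, -2))**2 = (24 + 2/5)**2 = (122/5)**2 = 14884/25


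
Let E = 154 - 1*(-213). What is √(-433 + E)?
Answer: I*√66 ≈ 8.124*I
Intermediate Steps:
E = 367 (E = 154 + 213 = 367)
√(-433 + E) = √(-433 + 367) = √(-66) = I*√66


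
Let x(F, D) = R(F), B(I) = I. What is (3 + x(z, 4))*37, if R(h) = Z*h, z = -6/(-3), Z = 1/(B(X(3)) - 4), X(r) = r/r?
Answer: 259/3 ≈ 86.333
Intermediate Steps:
X(r) = 1
Z = -⅓ (Z = 1/(1 - 4) = 1/(-3) = -⅓ ≈ -0.33333)
z = 2 (z = -6*(-⅓) = 2)
R(h) = -h/3
x(F, D) = -F/3
(3 + x(z, 4))*37 = (3 - ⅓*2)*37 = (3 - ⅔)*37 = (7/3)*37 = 259/3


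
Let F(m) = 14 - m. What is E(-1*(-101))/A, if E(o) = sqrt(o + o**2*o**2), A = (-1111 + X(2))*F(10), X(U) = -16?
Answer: -3*sqrt(11562278)/4508 ≈ -2.2629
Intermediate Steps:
A = -4508 (A = (-1111 - 16)*(14 - 1*10) = -1127*(14 - 10) = -1127*4 = -4508)
E(o) = sqrt(o + o**4)
E(-1*(-101))/A = sqrt(-1*(-101) + (-1*(-101))**4)/(-4508) = sqrt(101 + 101**4)*(-1/4508) = sqrt(101 + 104060401)*(-1/4508) = sqrt(104060502)*(-1/4508) = (3*sqrt(11562278))*(-1/4508) = -3*sqrt(11562278)/4508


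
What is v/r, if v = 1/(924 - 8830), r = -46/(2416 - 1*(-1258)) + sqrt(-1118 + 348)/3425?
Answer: 99126127375/13920756335406 + 2311579765*I*sqrt(770)/13920756335406 ≈ 0.0071207 + 0.0046078*I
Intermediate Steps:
r = -23/1837 + I*sqrt(770)/3425 (r = -46/(2416 + 1258) + sqrt(-770)*(1/3425) = -46/3674 + (I*sqrt(770))*(1/3425) = -46*1/3674 + I*sqrt(770)/3425 = -23/1837 + I*sqrt(770)/3425 ≈ -0.01252 + 0.0081019*I)
v = -1/7906 (v = 1/(-7906) = -1/7906 ≈ -0.00012649)
v/r = -1/(7906*(-23/1837 + I*sqrt(770)/3425))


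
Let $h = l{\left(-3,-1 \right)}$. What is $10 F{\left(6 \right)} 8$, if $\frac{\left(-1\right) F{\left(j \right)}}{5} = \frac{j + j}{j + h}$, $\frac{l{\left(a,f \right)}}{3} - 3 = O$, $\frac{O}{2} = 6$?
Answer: $- \frac{1600}{17} \approx -94.118$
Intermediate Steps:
$O = 12$ ($O = 2 \cdot 6 = 12$)
$l{\left(a,f \right)} = 45$ ($l{\left(a,f \right)} = 9 + 3 \cdot 12 = 9 + 36 = 45$)
$h = 45$
$F{\left(j \right)} = - \frac{10 j}{45 + j}$ ($F{\left(j \right)} = - 5 \frac{j + j}{j + 45} = - 5 \frac{2 j}{45 + j} = - \frac{10 j}{45 + j}$)
$10 F{\left(6 \right)} 8 = 10 \left(\left(-10\right) 6 \frac{1}{45 + 6}\right) 8 = 10 \left(\left(-10\right) 6 \cdot \frac{1}{51}\right) 8 = 10 \left(- \frac{20}{17}\right) 8 = \left(- \frac{200}{17}\right) 8 = - \frac{1600}{17}$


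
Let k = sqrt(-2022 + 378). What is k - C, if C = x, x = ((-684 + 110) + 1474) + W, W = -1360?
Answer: 460 + 2*I*sqrt(411) ≈ 460.0 + 40.546*I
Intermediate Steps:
x = -460 (x = ((-684 + 110) + 1474) - 1360 = (-574 + 1474) - 1360 = 900 - 1360 = -460)
C = -460
k = 2*I*sqrt(411) (k = sqrt(-1644) = 2*I*sqrt(411) ≈ 40.546*I)
k - C = 2*I*sqrt(411) - 1*(-460) = 2*I*sqrt(411) + 460 = 460 + 2*I*sqrt(411)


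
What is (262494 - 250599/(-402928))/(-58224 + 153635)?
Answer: 1448855247/526626896 ≈ 2.7512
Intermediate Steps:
(262494 - 250599/(-402928))/(-58224 + 153635) = (262494 - 250599*(-1/402928))/95411 = (262494 + 250599/402928)*(1/95411) = (105766433031/402928)*(1/95411) = 1448855247/526626896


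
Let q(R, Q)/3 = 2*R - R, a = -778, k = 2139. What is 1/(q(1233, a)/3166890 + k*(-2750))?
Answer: -1055630/6209479566267 ≈ -1.7000e-7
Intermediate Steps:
q(R, Q) = 3*R (q(R, Q) = 3*(2*R - R) = 3*R)
1/(q(1233, a)/3166890 + k*(-2750)) = 1/((3*1233)/3166890 + 2139*(-2750)) = 1/(3699*(1/3166890) - 5882250) = 1/(1233/1055630 - 5882250) = 1/(-6209479566267/1055630) = -1055630/6209479566267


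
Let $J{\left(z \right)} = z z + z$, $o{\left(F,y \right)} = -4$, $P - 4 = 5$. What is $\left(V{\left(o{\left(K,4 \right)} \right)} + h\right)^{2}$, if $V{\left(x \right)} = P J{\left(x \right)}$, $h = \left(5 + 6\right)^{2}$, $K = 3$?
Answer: $52441$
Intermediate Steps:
$P = 9$ ($P = 4 + 5 = 9$)
$h = 121$ ($h = 11^{2} = 121$)
$J{\left(z \right)} = z + z^{2}$ ($J{\left(z \right)} = z^{2} + z = z + z^{2}$)
$V{\left(x \right)} = 9 x \left(1 + x\right)$
$\left(V{\left(o{\left(K,4 \right)} \right)} + h\right)^{2} = \left(9 \left(-4\right) \left(1 - 4\right) + 121\right)^{2} = \left(9 \left(-4\right) \left(-3\right) + 121\right)^{2} = \left(108 + 121\right)^{2} = 229^{2} = 52441$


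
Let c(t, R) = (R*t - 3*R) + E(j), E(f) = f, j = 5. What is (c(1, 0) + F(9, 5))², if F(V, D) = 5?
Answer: 100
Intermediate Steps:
c(t, R) = 5 - 3*R + R*t (c(t, R) = (R*t - 3*R) + 5 = (-3*R + R*t) + 5 = 5 - 3*R + R*t)
(c(1, 0) + F(9, 5))² = ((5 - 3*0 + 0*1) + 5)² = ((5 + 0 + 0) + 5)² = (5 + 5)² = 10² = 100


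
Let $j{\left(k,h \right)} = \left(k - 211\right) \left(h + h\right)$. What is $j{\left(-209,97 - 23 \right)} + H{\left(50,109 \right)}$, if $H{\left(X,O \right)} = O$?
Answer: $-62051$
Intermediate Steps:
$j{\left(k,h \right)} = 2 h \left(-211 + k\right)$ ($j{\left(k,h \right)} = \left(-211 + k\right) 2 h = 2 h \left(-211 + k\right)$)
$j{\left(-209,97 - 23 \right)} + H{\left(50,109 \right)} = 2 \left(97 - 23\right) \left(-211 - 209\right) + 109 = 2 \left(97 - 23\right) \left(-420\right) + 109 = 2 \cdot 74 \left(-420\right) + 109 = -62160 + 109 = -62051$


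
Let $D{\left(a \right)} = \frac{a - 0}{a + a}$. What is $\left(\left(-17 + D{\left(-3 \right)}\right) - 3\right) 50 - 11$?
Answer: $-986$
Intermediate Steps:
$D{\left(a \right)} = \frac{1}{2}$ ($D{\left(a \right)} = \frac{a + \left(-2 + 2\right)}{2 a} = \left(a + 0\right) \frac{1}{2 a} = a \frac{1}{2 a} = \frac{1}{2}$)
$\left(\left(-17 + D{\left(-3 \right)}\right) - 3\right) 50 - 11 = \left(\left(-17 + \frac{1}{2}\right) - 3\right) 50 - 11 = \left(- \frac{33}{2} - 3\right) 50 - 11 = \left(- \frac{39}{2}\right) 50 - 11 = -975 - 11 = -986$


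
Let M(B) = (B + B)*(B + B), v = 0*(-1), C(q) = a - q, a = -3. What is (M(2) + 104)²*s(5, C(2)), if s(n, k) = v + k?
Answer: -72000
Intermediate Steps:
C(q) = -3 - q
v = 0
M(B) = 4*B² (M(B) = (2*B)*(2*B) = 4*B²)
s(n, k) = k (s(n, k) = 0 + k = k)
(M(2) + 104)²*s(5, C(2)) = (4*2² + 104)²*(-3 - 1*2) = (4*4 + 104)²*(-3 - 2) = (16 + 104)²*(-5) = 120²*(-5) = 14400*(-5) = -72000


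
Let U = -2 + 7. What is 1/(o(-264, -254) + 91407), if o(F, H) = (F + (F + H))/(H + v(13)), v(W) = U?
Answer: 249/22761125 ≈ 1.0940e-5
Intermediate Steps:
U = 5
v(W) = 5
o(F, H) = (H + 2*F)/(5 + H) (o(F, H) = (F + (F + H))/(H + 5) = (H + 2*F)/(5 + H))
1/(o(-264, -254) + 91407) = 1/((-254 + 2*(-264))/(5 - 254) + 91407) = 1/((-254 - 528)/(-249) + 91407) = 1/(-1/249*(-782) + 91407) = 1/(782/249 + 91407) = 1/(22761125/249) = 249/22761125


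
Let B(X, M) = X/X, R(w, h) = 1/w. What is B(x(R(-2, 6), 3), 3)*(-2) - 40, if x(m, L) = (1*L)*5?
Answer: -42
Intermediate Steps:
x(m, L) = 5*L (x(m, L) = L*5 = 5*L)
B(X, M) = 1
B(x(R(-2, 6), 3), 3)*(-2) - 40 = 1*(-2) - 40 = -2 - 40 = -42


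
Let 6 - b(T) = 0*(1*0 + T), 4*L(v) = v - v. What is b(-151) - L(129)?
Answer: 6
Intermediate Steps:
L(v) = 0 (L(v) = (v - v)/4 = (1/4)*0 = 0)
b(T) = 6 (b(T) = 6 - 0*(1*0 + T) = 6 - 0*(0 + T) = 6 - 0*T = 6 - 1*0 = 6 + 0 = 6)
b(-151) - L(129) = 6 - 1*0 = 6 + 0 = 6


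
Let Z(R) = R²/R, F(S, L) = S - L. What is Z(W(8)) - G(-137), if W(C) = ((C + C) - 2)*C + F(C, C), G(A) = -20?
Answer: 132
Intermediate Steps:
W(C) = C*(-2 + 2*C) (W(C) = ((C + C) - 2)*C + (C - C) = (2*C - 2)*C + 0 = (-2 + 2*C)*C + 0 = C*(-2 + 2*C) + 0 = C*(-2 + 2*C))
Z(R) = R
Z(W(8)) - G(-137) = 2*8*(-1 + 8) - 1*(-20) = 2*8*7 + 20 = 112 + 20 = 132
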